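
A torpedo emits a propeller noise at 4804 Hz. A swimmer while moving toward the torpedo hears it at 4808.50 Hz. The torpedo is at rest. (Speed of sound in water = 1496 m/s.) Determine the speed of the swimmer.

1.40 m/s

f' = f · (v + v_o)/v ⇒ v_o = v · |f'/f − 1|.
v_o = 1496 × |4808.50/4804 − 1| = 1496 × 0.0009367 ≈ 1.40 m/s.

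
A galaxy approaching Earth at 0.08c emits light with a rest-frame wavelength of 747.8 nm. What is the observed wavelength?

Relativistic Doppler for wavelength: λ' = λ₀ · √((1 − β)/(1 + β)).
λ' = 747.8 × √(0.9200/1.0800) = 747.8 × 0.92296 ≈ 690.2 nm.

690.2 nm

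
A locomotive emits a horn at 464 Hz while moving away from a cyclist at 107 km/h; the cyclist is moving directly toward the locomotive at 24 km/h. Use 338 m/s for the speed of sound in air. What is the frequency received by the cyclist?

435 Hz

107 km/h = 29.72 m/s; 24 km/h = 6.667 m/s.
With source receding and observer approaching, f' = f · (v + v_o)/(v + v_s).
f' = 464 × (338 + 6.667)/(338 + 29.72) = 464 × 344.67/367.72 ≈ 435 Hz.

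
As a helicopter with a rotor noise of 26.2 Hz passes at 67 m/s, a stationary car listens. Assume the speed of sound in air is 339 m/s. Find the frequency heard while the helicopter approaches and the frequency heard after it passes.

Approaching: f₁ = f · v/(v − v_s) = 26.2 × 339/272 ≈ 32.7 Hz.
Receding: f₂ = f · v/(v + v_s) = 26.2 × 339/406 ≈ 21.9 Hz.

32.7 Hz approaching; 21.9 Hz receding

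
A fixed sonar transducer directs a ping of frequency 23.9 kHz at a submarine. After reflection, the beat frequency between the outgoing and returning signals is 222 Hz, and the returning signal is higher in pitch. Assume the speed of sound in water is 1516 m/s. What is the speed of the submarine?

7.0 m/s

Double Doppler shift off a moving reflector: f₂ = f₀ · (v + u)/(v − u) (u > 0 toward emitter).
Returning signal is higher, so f₂ = f₀ + Δf = 23900 + 222 = 24122 Hz.
Rearranging, u = v · (f₂ − f₀)/(f₂ + f₀) = 1516 × 222/48022 ≈ 7.0 m/s.
So the submarine is moving at 7.0 m/s toward the emitter.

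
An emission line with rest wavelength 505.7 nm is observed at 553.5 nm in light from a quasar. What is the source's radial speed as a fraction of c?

λ'/λ₀ = 1.0945 > 1 (redshift), so the source is receding.
λ'/λ₀ = √((1 + β)/(1 − β)) for a receding source ⇒ β = (r² − 1)/(r² + 1) with r = λ'/λ₀.
β = (1.1980 − 1)/(1.1980 + 1) ≈ 0.090.

0.090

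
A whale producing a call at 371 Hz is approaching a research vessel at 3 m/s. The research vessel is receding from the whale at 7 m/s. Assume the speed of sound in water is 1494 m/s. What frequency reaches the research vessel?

General Doppler shift: f' = f · (v − v_o)/(v − v_s).
f' = 371 × (1494 − 7)/(1494 − 3) = 371 × 1487/1491 ≈ 370 Hz.

370 Hz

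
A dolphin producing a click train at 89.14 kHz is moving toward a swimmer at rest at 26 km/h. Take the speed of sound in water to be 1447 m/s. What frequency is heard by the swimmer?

26 km/h = 7.222 m/s.
With the source moving toward a stationary observer, f' = f · v/(v − v_s).
f' = 89.14 × 1447/(1447 − 7.222) = 89.14 × 1447/1440 ≈ 89.6 kHz.

89.6 kHz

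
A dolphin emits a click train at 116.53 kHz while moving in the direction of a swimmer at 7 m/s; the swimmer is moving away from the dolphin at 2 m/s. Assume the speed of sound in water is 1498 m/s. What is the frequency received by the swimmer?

116.9 kHz

General Doppler shift: f' = f · (v − v_o)/(v − v_s).
f' = 116.53 × (1498 − 2)/(1498 − 7) = 116.53 × 1496/1491 ≈ 116.9 kHz.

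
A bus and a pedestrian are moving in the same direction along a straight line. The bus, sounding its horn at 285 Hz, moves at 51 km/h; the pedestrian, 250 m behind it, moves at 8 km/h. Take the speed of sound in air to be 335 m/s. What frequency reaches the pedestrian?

275 Hz

51 km/h = 14.17 m/s; 8 km/h = 2.222 m/s.
The pedestrian is behind, so the bus is moving away from it while the pedestrian is moving toward the bus.
Both move, so f' = f · (v + v_o)/(v + v_s).
f' = 285 × (335 + 2.222)/(335 + 14.17) = 285 × 337.22/349.17 ≈ 275 Hz.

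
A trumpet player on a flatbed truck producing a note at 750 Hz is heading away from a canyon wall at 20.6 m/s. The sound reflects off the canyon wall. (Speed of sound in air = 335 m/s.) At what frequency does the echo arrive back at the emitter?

The canyon wall receives the sound from a moving source: f₁ = f₀ · v/(v + v_e) = 750 × 335/355.6 ≈ 707 Hz.
On the return leg the trumpet player on a flatbed truck is a moving observer: f₂ = f₁ · (v − v_e)/v = 707 × 314.4/335 ≈ 663 Hz.

663 Hz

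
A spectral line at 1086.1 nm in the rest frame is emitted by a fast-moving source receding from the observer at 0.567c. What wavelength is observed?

2066.1 nm

Relativistic Doppler for wavelength: λ' = λ₀ · √((1 + β)/(1 − β)).
λ' = 1086.1 × √(1.5670/0.4330) = 1086.1 × 1.90235 ≈ 2066.1 nm.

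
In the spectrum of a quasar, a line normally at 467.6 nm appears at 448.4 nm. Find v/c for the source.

λ'/λ₀ = 0.9589 < 1 (blueshift), so the source is approaching.
λ'/λ₀ = √((1 − β)/(1 + β)) for an approaching source ⇒ β = (1 − r²)/(1 + r²) with r = λ'/λ₀.
β = (1 − 0.9196)/(1 + 0.9196) ≈ 0.042.

0.042c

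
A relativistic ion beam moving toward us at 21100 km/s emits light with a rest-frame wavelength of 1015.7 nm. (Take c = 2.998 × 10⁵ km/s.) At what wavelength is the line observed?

β = v/c = 21100/299800 = 0.0704.
Relativistic Doppler for wavelength: λ' = λ₀ · √((1 − β)/(1 + β)).
λ' = 1015.7 × √(0.9296/1.0704) = 1015.7 × 0.93193 ≈ 946.6 nm.

946.6 nm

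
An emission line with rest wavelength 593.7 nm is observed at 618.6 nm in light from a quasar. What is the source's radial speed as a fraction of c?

0.041c

λ'/λ₀ = 1.0419 > 1 (redshift), so the source is receding.
λ'/λ₀ = √((1 + β)/(1 − β)) for a receding source ⇒ β = (r² − 1)/(r² + 1) with r = λ'/λ₀.
β = (1.0856 − 1)/(1.0856 + 1) ≈ 0.041.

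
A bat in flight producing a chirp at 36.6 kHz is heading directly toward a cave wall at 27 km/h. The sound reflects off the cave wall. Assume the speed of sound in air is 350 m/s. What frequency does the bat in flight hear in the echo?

38.2 kHz

27 km/h = 7.5 m/s.
The cave wall receives the sound from a moving source: f₁ = f₀ · v/(v − v_e) = 36.6 × 350/342.5 ≈ 37.4 kHz.
On the return leg the bat in flight is a moving observer: f₂ = f₁ · (v + v_e)/v = 37.4 × 357.5/350 ≈ 38.2 kHz.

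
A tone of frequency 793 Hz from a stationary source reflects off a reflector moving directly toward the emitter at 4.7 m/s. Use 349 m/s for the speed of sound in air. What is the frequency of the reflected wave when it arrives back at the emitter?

At the reflector (a moving observer), f₁ = f₀ · (v + u)/v = 793 × 353.7/349 ≈ 804 Hz.
The reflection then acts as a moving source: f₂ = f₁ · v/(v − u) ≈ 815 Hz.
Equivalently f₂ = f₀ · (v + u)/(v − u).

815 Hz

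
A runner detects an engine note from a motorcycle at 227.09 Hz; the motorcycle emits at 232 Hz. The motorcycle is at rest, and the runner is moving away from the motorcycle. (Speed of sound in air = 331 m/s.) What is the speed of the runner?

f' = f · (v − v_o)/v ⇒ v_o = v · |f'/f − 1|.
v_o = 331 × |227.09/232 − 1| = 331 × 0.02116 ≈ 7.0 m/s.

7.0 m/s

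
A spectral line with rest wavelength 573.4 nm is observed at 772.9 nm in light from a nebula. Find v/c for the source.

0.290c

λ'/λ₀ = 1.3479 > 1 (redshift), so the source is receding.
λ'/λ₀ = √((1 + β)/(1 − β)) for a receding source ⇒ β = (r² − 1)/(r² + 1) with r = λ'/λ₀.
β = (1.8169 − 1)/(1.8169 + 1) ≈ 0.290.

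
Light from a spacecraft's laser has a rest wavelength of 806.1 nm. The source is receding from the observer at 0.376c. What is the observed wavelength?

1197.0 nm

Relativistic Doppler for wavelength: λ' = λ₀ · √((1 + β)/(1 − β)).
λ' = 806.1 × √(1.3760/0.6240) = 806.1 × 1.48497 ≈ 1197.0 nm.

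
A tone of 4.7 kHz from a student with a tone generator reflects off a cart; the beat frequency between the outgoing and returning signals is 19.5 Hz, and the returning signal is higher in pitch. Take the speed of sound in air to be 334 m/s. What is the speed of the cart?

0.69 m/s

Double Doppler shift off a moving reflector: f₂ = f₀ · (v + u)/(v − u) (u > 0 toward emitter).
Returning signal is higher, so f₂ = f₀ + Δf = 4700 + 19.5 = 4719.5 Hz.
Rearranging, u = v · (f₂ − f₀)/(f₂ + f₀) = 334 × 19.5/9419.5 ≈ 0.69 m/s.
So the cart is moving at 0.69 m/s toward the emitter.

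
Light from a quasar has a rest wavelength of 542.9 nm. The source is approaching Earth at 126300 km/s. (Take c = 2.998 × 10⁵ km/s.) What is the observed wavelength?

β = v/c = 126300/299800 = 0.4213.
Relativistic Doppler for wavelength: λ' = λ₀ · √((1 − β)/(1 + β)).
λ' = 542.9 × √(0.5787/1.4213) = 542.9 × 0.63811 ≈ 346.4 nm.

346.4 nm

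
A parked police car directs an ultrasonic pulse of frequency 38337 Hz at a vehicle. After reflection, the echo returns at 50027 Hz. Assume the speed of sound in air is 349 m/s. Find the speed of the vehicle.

46 m/s

Double Doppler shift off a moving reflector: f₂ = f₀ · (v + u)/(v − u) (u > 0 toward emitter).
Rearranging, u = v · (f₂ − f₀)/(f₂ + f₀) = 349 × 11690/88364 ≈ 46 m/s.
So the vehicle is moving at 46 m/s toward the emitter.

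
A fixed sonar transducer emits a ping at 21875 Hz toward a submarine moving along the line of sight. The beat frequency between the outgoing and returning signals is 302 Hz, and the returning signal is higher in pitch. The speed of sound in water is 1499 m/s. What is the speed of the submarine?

Double Doppler shift off a moving reflector: f₂ = f₀ · (v + u)/(v − u) (u > 0 toward emitter).
Returning signal is higher, so f₂ = f₀ + Δf = 21875 + 302 = 22177 Hz.
Rearranging, u = v · (f₂ − f₀)/(f₂ + f₀) = 1499 × 302/44052 ≈ 10.3 m/s.
So the submarine is moving at 10.3 m/s toward the emitter.

10.3 m/s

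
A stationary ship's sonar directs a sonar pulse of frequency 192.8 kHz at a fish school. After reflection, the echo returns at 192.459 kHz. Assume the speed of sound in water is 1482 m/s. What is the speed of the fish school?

Double Doppler shift off a moving reflector: f₂ = f₀ · (v + u)/(v − u) (u > 0 toward emitter).
Rearranging, u = v · (f₂ − f₀)/(f₂ + f₀) = 1482 × -0.341/385.259 ≈ -1.31 m/s.
So the fish school is moving at 1.31 m/s away from the emitter.

1.31 m/s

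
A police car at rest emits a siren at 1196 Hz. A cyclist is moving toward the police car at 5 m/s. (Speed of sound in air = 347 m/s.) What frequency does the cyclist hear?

Only the observer moves, toward the source, so f' = f · (v + v_o)/v.
f' = 1196 × (347 + 5)/347 = 1196 × 352/347 ≈ 1213 Hz.

1213 Hz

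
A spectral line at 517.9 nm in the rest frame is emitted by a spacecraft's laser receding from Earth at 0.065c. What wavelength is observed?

552.7 nm

Relativistic Doppler for wavelength: λ' = λ₀ · √((1 + β)/(1 − β)).
λ' = 517.9 × √(1.0650/0.9350) = 517.9 × 1.06726 ≈ 552.7 nm.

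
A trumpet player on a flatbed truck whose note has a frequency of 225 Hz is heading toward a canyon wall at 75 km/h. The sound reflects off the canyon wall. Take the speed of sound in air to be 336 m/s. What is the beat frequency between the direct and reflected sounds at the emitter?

75 km/h = 20.83 m/s.
The canyon wall receives the sound from a moving source: f₁ = f₀ · v/(v − v_e) = 225 × 336/315.17 ≈ 239.9 Hz.
On the return leg the trumpet player on a flatbed truck is a moving observer: f₂ = f₁ · (v + v_e)/v = 239.9 × 356.83/336 ≈ 254.7 Hz.
Equivalently f₂ = f₀ · (v + v_e)/(v − v_e).
Beat against the emitted tone: |f₂ − f₀| = 2v_e·f₀/(v − v_e) = 2 × 20.83 × 225/315.17 ≈ 29.7 Hz.

29.7 Hz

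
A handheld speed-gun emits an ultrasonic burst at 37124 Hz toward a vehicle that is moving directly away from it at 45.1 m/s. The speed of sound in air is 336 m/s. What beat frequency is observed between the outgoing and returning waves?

8787 Hz

At the vehicle (a moving observer), f₁ = f₀ · (v − u)/v = 37124 × 290.9/336 ≈ 32141 Hz.
The reflection then acts as a moving source: f₂ = f₁ · v/(v + u) ≈ 28337 Hz.
Equivalently f₂ = f₀ · (v − u)/(v + u).
Beat frequency: |f₂ − f₀| = 2u·f₀/(v + u) = 2 × 45.1 × 37124/381.1 ≈ 8787 Hz.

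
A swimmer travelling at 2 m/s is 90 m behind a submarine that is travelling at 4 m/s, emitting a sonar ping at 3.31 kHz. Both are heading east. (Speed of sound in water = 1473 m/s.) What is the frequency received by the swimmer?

The swimmer is behind, so the submarine is moving away from it while the swimmer is moving toward the submarine.
With source receding and observer approaching, f' = f · (v + v_o)/(v + v_s).
f' = 3.31 × (1473 + 2)/(1473 + 4) = 3.31 × 1475/1477 ≈ 3.31 kHz.

3.31 kHz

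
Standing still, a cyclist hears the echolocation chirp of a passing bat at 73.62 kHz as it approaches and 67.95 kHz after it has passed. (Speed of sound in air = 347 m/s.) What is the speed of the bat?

f₁/f₂ = (v + v_s)/(v − v_s), so v_s = v · (f₁ − f₂)/(f₁ + f₂).
v_s = 347 × (73.62 − 67.95)/(73.62 + 67.95) = 347 × 5.67/141.57 ≈ 13.9 m/s.

13.9 m/s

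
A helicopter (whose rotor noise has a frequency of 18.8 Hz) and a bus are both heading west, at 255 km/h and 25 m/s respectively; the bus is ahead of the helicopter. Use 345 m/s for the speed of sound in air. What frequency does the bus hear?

255 km/h = 70.83 m/s.
The bus is ahead, so the helicopter is moving toward it while the bus is moving away from the helicopter.
General Doppler shift: f' = f · (v − v_o)/(v − v_s).
f' = 18.8 × (345 − 25)/(345 − 70.83) = 18.8 × 320/274.17 ≈ 21.9 Hz.

21.9 Hz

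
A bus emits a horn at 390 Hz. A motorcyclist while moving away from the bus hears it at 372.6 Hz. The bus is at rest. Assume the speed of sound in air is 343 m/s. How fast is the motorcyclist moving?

15.3 m/s

f' = f · (v − v_o)/v ⇒ v_o = v · |f'/f − 1|.
v_o = 343 × |372.6/390 − 1| = 343 × 0.04462 ≈ 15.3 m/s.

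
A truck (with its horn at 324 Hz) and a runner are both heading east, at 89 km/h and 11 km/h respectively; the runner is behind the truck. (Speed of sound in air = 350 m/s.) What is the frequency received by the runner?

89 km/h = 24.72 m/s; 11 km/h = 3.056 m/s.
The runner is behind, so the truck is moving away from it while the runner is moving toward the truck.
Both move, so f' = f · (v + v_o)/(v + v_s).
f' = 324 × (350 + 3.056)/(350 + 24.72) = 324 × 353.06/374.72 ≈ 305 Hz.

305 Hz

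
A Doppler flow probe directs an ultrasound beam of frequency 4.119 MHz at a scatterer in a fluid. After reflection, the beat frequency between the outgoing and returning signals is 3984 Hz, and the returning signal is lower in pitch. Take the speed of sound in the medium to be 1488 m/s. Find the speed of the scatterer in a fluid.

Double Doppler shift off a moving reflector: f₂ = f₀ · (v + u)/(v − u) (u > 0 toward emitter).
Returning signal is lower, so f₂ = f₀ − Δf = 4119000 − 3984 = 4115016 Hz.
Rearranging, u = v · (f₂ − f₀)/(f₂ + f₀) = 1488 × -3984/8234016 ≈ -0.72 m/s.
So the scatterer in a fluid is moving at 0.72 m/s away from the emitter.

0.72 m/s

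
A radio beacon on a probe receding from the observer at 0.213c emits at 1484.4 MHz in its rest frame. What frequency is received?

Relativistic Doppler for frequency: f' = f₀ · √((1 − β)/(1 + β)).
f' = 1484.4 × √(0.7870/1.2130) = 1484.4 × 0.80548 ≈ 1195.7 MHz.

1195.7 MHz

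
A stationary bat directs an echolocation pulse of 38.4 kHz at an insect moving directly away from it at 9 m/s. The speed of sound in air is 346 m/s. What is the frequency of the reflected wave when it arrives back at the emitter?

The insect first receives the wave as a moving observer: f₁ = f₀ · (v − u)/v = 38.4 × (346 − 9)/346 ≈ 37.4 kHz.
The reflection then acts as a moving source: f₂ = f₁ · v/(v + u) ≈ 36.5 kHz.

36.5 kHz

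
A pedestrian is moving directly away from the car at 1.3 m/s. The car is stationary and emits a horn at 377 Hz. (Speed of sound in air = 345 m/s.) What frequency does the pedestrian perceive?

Moving observer, stationary source: f' = f · (v − v_o)/v.
f' = 377 × (345 − 1.3)/345 = 377 × 343.7/345 ≈ 376 Hz.

376 Hz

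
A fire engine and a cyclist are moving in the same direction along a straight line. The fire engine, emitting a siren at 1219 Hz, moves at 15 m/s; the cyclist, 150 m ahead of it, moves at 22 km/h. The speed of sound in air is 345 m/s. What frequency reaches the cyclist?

22 km/h = 6.111 m/s.
The cyclist is ahead, so the fire engine is moving toward it while the cyclist is moving away from the fire engine.
With source approaching and observer receding, f' = f · (v − v_o)/(v − v_s).
f' = 1219 × (345 − 6.111)/(345 − 15) = 1219 × 338.89/330 ≈ 1252 Hz.

1252 Hz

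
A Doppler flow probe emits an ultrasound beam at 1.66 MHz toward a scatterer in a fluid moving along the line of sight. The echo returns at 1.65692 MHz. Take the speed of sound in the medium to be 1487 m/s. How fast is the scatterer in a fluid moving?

Double Doppler shift off a moving reflector: f₂ = f₀ · (v + u)/(v − u) (u > 0 toward emitter).
Rearranging, u = v · (f₂ − f₀)/(f₂ + f₀) = 1487 × -0.00308/3.31692 ≈ -1.38 m/s.
So the scatterer in a fluid is moving at 1.38 m/s away from the emitter.

1.38 m/s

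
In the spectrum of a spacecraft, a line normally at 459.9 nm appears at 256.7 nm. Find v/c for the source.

λ'/λ₀ = 0.5582 < 1 (blueshift), so the source is approaching.
λ'/λ₀ = √((1 − β)/(1 + β)) for an approaching source ⇒ β = (1 − r²)/(1 + r²) with r = λ'/λ₀.
β = (1 − 0.3115)/(1 + 0.3115) ≈ 0.525.

0.525c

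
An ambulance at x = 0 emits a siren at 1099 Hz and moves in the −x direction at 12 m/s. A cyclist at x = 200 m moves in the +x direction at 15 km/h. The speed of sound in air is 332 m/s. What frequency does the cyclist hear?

1047 Hz

15 km/h = 4.167 m/s.
The observer lies on the +x side, so the source is heading away from the observer and the observer is heading away from the source.
With source receding and observer receding, f' = f · (v − v_o)/(v + v_s).
f' = 1099 × (332 − 4.167)/(332 + 12) = 1099 × 327.83/344 ≈ 1047 Hz.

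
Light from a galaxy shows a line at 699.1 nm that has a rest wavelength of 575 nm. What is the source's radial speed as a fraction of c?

0.193c

λ'/λ₀ = 1.2158 > 1 (redshift), so the source is receding.
λ'/λ₀ = √((1 + β)/(1 − β)) for a receding source ⇒ β = (r² − 1)/(r² + 1) with r = λ'/λ₀.
β = (1.4782 − 1)/(1.4782 + 1) ≈ 0.193.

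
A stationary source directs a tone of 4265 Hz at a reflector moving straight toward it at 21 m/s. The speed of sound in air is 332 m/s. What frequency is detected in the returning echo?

At the reflector (a moving observer), f₁ = f₀ · (v + u)/v = 4265 × 353/332 ≈ 4535 Hz.
On reflection it acts as a source moving toward the stationary detector: f₂ = f₁ · v/(v − u) = 4535 × 332/311 ≈ 4841 Hz.
Equivalently f₂ = f₀ · (v + u)/(v − u).

4841 Hz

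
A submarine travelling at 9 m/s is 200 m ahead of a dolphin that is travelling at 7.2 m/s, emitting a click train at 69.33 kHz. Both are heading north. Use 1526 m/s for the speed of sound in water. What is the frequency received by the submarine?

The submarine is ahead, so the dolphin is moving toward it while the submarine is moving away from the dolphin.
General Doppler shift: f' = f · (v − v_o)/(v − v_s).
f' = 69.33 × (1526 − 9)/(1526 − 7.2) = 69.33 × 1517/1518.8 ≈ 69.2 kHz.

69.2 kHz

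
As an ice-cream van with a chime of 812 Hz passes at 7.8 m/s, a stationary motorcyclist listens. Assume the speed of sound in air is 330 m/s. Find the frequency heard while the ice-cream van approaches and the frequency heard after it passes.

Approaching: f₁ = f · v/(v − v_s) = 812 × 330/322.2 ≈ 832 Hz.
Receding: f₂ = f · v/(v + v_s) = 812 × 330/337.8 ≈ 793 Hz.

832 Hz approaching; 793 Hz receding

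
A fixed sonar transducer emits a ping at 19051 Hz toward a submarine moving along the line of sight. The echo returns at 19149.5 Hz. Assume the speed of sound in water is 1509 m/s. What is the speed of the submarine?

Double Doppler shift off a moving reflector: f₂ = f₀ · (v + u)/(v − u) (u > 0 toward emitter).
Rearranging, u = v · (f₂ − f₀)/(f₂ + f₀) = 1509 × 98.5/38200.5 ≈ 3.9 m/s.
So the submarine is moving at 3.9 m/s toward the emitter.

3.9 m/s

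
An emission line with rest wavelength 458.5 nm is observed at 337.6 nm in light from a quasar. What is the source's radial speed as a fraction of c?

0.297c

λ'/λ₀ = 0.7363 < 1 (blueshift), so the source is approaching.
λ'/λ₀ = √((1 − β)/(1 + β)) for an approaching source ⇒ β = (1 − r²)/(1 + r²) with r = λ'/λ₀.
β = (1 − 0.5422)/(1 + 0.5422) ≈ 0.297.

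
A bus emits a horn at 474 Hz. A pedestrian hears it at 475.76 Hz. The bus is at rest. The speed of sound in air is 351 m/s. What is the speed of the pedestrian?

1.30 m/s

f' > f, so the pedestrian is approaching.
f' = f · (v + v_o)/v ⇒ v_o = v · |f'/f − 1|.
v_o = 351 × |475.76/474 − 1| = 351 × 0.003713 ≈ 1.30 m/s.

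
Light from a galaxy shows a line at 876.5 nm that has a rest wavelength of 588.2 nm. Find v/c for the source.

λ'/λ₀ = 1.4901 > 1 (redshift), so the source is receding.
λ'/λ₀ = √((1 + β)/(1 − β)) for a receding source ⇒ β = (r² − 1)/(r² + 1) with r = λ'/λ₀.
β = (2.2205 − 1)/(2.2205 + 1) ≈ 0.379.

0.379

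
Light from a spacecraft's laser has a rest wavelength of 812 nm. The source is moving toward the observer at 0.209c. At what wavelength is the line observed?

Relativistic Doppler for wavelength: λ' = λ₀ · √((1 − β)/(1 + β)).
λ' = 812 × √(0.7910/1.2090) = 812 × 0.80886 ≈ 656.8 nm.

656.8 nm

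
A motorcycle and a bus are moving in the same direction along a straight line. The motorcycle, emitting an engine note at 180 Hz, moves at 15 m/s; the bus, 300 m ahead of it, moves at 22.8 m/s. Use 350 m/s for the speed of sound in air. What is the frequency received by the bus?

The bus is ahead, so the motorcycle is moving toward it while the bus is moving away from the motorcycle.
With source approaching and observer receding, f' = f · (v − v_o)/(v − v_s).
f' = 180 × (350 − 22.8)/(350 − 15) = 180 × 327.2/335 ≈ 176 Hz.

176 Hz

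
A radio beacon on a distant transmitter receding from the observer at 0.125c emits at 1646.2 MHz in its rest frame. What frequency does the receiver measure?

Relativistic Doppler for frequency: f' = f₀ · √((1 − β)/(1 + β)).
f' = 1646.2 × √(0.8750/1.1250) = 1646.2 × 0.88192 ≈ 1451.8 MHz.

1451.8 MHz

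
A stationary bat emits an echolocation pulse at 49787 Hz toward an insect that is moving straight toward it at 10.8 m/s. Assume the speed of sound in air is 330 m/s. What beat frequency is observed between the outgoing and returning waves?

The insect first receives the wave as a moving observer: f₁ = f₀ · (v + u)/v = 49787 × (330 + 10.8)/330 ≈ 51416 Hz.
On reflection it acts as a source moving toward the stationary detector: f₂ = f₁ · v/(v − u) = 51416 × 330/319.2 ≈ 53156 Hz.
Equivalently f₂ = f₀ · (v + u)/(v − u).
Beat frequency: |f₂ − f₀| = 2u·f₀/(v − u) = 2 × 10.8 × 49787/319.2 ≈ 3369 Hz.

3369 Hz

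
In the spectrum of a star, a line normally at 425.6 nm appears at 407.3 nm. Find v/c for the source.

λ'/λ₀ = 0.9570 < 1 (blueshift), so the source is approaching.
λ'/λ₀ = √((1 − β)/(1 + β)) for an approaching source ⇒ β = (1 − r²)/(1 + r²) with r = λ'/λ₀.
β = (1 − 0.9159)/(1 + 0.9159) ≈ 0.044.

0.044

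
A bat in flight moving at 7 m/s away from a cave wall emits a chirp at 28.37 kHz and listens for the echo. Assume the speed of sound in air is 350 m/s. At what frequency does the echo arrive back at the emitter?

The cave wall receives the sound from a moving source: f₁ = f₀ · v/(v + v_e) = 28.37 × 350/357 ≈ 27.8 kHz.
On the return leg the bat in flight is a moving observer: f₂ = f₁ · (v − v_e)/v = 27.8 × 343/350 ≈ 27.3 kHz.
Equivalently f₂ = f₀ · (v − v_e)/(v + v_e).

27.3 kHz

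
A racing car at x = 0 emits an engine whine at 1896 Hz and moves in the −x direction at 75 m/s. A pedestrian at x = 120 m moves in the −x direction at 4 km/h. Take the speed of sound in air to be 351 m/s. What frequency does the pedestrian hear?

1567 Hz

4 km/h = 1.111 m/s.
The observer lies on the +x side, so the source is heading away from the observer and the observer is heading toward the source.
Both move, so f' = f · (v + v_o)/(v + v_s).
f' = 1896 × (351 + 1.111)/(351 + 75) = 1896 × 352.11/426 ≈ 1567 Hz.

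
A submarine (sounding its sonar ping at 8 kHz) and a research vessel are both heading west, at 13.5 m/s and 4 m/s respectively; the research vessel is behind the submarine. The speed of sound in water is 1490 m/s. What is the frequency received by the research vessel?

The research vessel is behind, so the submarine is moving away from it while the research vessel is moving toward the submarine.
With source receding and observer approaching, f' = f · (v + v_o)/(v + v_s).
f' = 8 × (1490 + 4)/(1490 + 13.5) = 8 × 1494/1503.5 ≈ 7.95 kHz.

7.95 kHz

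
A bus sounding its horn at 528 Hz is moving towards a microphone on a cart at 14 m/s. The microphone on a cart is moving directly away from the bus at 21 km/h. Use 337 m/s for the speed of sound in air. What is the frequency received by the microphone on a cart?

21 km/h = 5.833 m/s.
With source approaching and observer receding, f' = f · (v − v_o)/(v − v_s).
f' = 528 × (337 − 5.833)/(337 − 14) = 528 × 331.17/323 ≈ 541 Hz.

541 Hz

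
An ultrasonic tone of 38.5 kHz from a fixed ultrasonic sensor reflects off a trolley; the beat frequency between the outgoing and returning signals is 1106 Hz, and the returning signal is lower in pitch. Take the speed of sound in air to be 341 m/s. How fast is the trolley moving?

Double Doppler shift off a moving reflector: f₂ = f₀ · (v + u)/(v − u) (u > 0 toward emitter).
Returning signal is lower, so f₂ = f₀ − Δf = 38500 − 1106 = 37394 Hz.
Rearranging, u = v · (f₂ − f₀)/(f₂ + f₀) = 341 × -1106/75894 ≈ -5.0 m/s.
So the trolley is moving at 5.0 m/s away from the emitter.

5.0 m/s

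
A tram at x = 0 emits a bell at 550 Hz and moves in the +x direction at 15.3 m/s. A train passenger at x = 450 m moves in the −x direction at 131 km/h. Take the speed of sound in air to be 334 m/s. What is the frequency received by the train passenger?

131 km/h = 36.39 m/s.
The observer lies on the +x side, so the source is heading toward the observer and the observer is heading toward the source.
With source approaching and observer approaching, f' = f · (v + v_o)/(v − v_s).
f' = 550 × (334 + 36.39)/(334 − 15.3) = 550 × 370.39/318.7 ≈ 639 Hz.

639 Hz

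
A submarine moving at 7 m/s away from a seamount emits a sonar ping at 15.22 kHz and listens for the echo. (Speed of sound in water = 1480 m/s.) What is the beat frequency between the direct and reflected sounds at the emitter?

143 Hz

The seamount receives the sound from a moving source: f₁ = f₀ · v/(v + v_e) = 15.22 × 1480/1487 ≈ 15.1484 kHz.
On the return leg the submarine is a moving observer: f₂ = f₁ · (v − v_e)/v = 15.1484 × 1473/1480 ≈ 15.0767 kHz.
Equivalently f₂ = f₀ · (v − v_e)/(v + v_e).
Beat against the emitted tone (with f₀ = 15220 Hz): |f₂ − f₀| = 2v_e·f₀/(v + v_e) = 2 × 7 × 15220/1487 ≈ 143 Hz.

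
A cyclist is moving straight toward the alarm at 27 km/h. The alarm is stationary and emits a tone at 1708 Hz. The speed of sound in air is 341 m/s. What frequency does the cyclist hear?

27 km/h = 7.5 m/s.
Moving observer, stationary source: f' = f · (v + v_o)/v.
f' = 1708 × (341 + 7.5)/341 = 1708 × 348.5/341 ≈ 1746 Hz.

1746 Hz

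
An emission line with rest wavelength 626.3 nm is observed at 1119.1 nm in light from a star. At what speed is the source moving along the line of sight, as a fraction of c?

λ'/λ₀ = 1.7868 > 1 (redshift), so the source is receding.
λ'/λ₀ = √((1 + β)/(1 − β)) for a receding source ⇒ β = (r² − 1)/(r² + 1) with r = λ'/λ₀.
β = (3.1928 − 1)/(3.1928 + 1) ≈ 0.523.

0.523c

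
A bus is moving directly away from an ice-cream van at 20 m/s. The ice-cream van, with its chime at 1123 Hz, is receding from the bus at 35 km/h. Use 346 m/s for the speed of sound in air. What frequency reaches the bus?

35 km/h = 9.722 m/s.
Both move, so f' = f · (v − v_o)/(v + v_s).
f' = 1123 × (346 − 20)/(346 + 9.722) = 1123 × 326/355.72 ≈ 1029 Hz.

1029 Hz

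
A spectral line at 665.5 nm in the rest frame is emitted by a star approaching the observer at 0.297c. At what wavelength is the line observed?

Relativistic Doppler for wavelength: λ' = λ₀ · √((1 − β)/(1 + β)).
λ' = 665.5 × √(0.7030/1.2970) = 665.5 × 0.73622 ≈ 490.0 nm.

490.0 nm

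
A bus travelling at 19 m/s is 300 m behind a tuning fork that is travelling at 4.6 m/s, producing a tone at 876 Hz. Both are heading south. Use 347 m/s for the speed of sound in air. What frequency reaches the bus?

912 Hz

The bus is behind, so the tuning fork is moving away from it while the bus is moving toward the tuning fork.
Both move, so f' = f · (v + v_o)/(v + v_s).
f' = 876 × (347 + 19)/(347 + 4.6) = 876 × 366/351.6 ≈ 912 Hz.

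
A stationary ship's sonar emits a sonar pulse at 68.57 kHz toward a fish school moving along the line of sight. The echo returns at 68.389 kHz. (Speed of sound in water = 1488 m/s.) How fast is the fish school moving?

1.97 m/s

Double Doppler shift off a moving reflector: f₂ = f₀ · (v + u)/(v − u) (u > 0 toward emitter).
Rearranging, u = v · (f₂ − f₀)/(f₂ + f₀) = 1488 × -0.181/136.959 ≈ -1.97 m/s.
So the fish school is moving at 1.97 m/s away from the emitter.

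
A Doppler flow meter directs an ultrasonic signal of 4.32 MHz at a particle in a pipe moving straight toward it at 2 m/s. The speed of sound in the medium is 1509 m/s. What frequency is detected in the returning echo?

4.331 MHz

The particle in a pipe first receives the wave as a moving observer: f₁ = f₀ · (v + u)/v = 4.32 × (1509 + 2)/1509 ≈ 4.326 MHz.
On reflection it acts as a source moving toward the stationary detector: f₂ = f₁ · v/(v − u) = 4.326 × 1509/1507 ≈ 4.331 MHz.
Equivalently f₂ = f₀ · (v + u)/(v − u).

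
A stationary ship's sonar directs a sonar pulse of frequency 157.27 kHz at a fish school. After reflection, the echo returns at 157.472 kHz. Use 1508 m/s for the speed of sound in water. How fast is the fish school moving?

0.97 m/s

Double Doppler shift off a moving reflector: f₂ = f₀ · (v + u)/(v − u) (u > 0 toward emitter).
Rearranging, u = v · (f₂ − f₀)/(f₂ + f₀) = 1508 × 0.202/314.742 ≈ 0.97 m/s.
So the fish school is moving at 0.97 m/s toward the emitter.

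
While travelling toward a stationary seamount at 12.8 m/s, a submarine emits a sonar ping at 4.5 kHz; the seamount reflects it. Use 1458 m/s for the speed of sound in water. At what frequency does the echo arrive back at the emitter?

4.58 kHz

The seamount receives the sound from a moving source: f₁ = f₀ · v/(v − v_e) = 4.5 × 1458/1445.2 ≈ 4.54 kHz.
On the return leg the submarine is a moving observer: f₂ = f₁ · (v + v_e)/v = 4.54 × 1470.8/1458 ≈ 4.58 kHz.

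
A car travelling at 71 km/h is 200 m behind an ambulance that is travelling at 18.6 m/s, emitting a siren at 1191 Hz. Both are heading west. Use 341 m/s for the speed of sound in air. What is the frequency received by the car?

1195 Hz

71 km/h = 19.72 m/s.
The car is behind, so the ambulance is moving away from it while the car is moving toward the ambulance.
General Doppler shift: f' = f · (v + v_o)/(v + v_s).
f' = 1191 × (341 + 19.72)/(341 + 18.6) = 1191 × 360.72/359.6 ≈ 1195 Hz.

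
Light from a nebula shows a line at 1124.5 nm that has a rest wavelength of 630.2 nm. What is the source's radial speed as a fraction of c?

λ'/λ₀ = 1.7844 > 1 (redshift), so the source is receding.
λ'/λ₀ = √((1 + β)/(1 − β)) for a receding source ⇒ β = (r² − 1)/(r² + 1) with r = λ'/λ₀.
β = (3.1839 − 1)/(3.1839 + 1) ≈ 0.522.

0.522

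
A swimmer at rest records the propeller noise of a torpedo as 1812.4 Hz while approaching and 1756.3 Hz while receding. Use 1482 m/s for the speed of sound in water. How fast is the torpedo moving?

f₁/f₂ = (v + v_s)/(v − v_s), so v_s = v · (f₁ − f₂)/(f₁ + f₂).
v_s = 1482 × (1812.4 − 1756.3)/(1812.4 + 1756.3) = 1482 × 56.1/3568.7 ≈ 23.3 m/s.

23.3 m/s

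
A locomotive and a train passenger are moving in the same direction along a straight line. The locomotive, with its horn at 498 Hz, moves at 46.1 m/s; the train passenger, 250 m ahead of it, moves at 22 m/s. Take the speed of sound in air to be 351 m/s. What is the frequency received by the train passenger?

537 Hz

The train passenger is ahead, so the locomotive is moving toward it while the train passenger is moving away from the locomotive.
General Doppler shift: f' = f · (v − v_o)/(v − v_s).
f' = 498 × (351 − 22)/(351 − 46.1) = 498 × 329/304.9 ≈ 537 Hz.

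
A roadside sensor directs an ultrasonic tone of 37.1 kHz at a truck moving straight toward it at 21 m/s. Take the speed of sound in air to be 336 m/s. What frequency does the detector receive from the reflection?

The truck first receives the wave as a moving observer: f₁ = f₀ · (v + u)/v = 37.1 × (336 + 21)/336 ≈ 39.4 kHz.
On reflection it acts as a source moving toward the stationary detector: f₂ = f₁ · v/(v − u) = 39.4 × 336/315 ≈ 42.0 kHz.

42.0 kHz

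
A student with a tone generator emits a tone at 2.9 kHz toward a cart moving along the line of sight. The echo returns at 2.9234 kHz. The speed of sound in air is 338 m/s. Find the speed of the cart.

Double Doppler shift off a moving reflector: f₂ = f₀ · (v + u)/(v − u) (u > 0 toward emitter).
Rearranging, u = v · (f₂ − f₀)/(f₂ + f₀) = 338 × 0.0234/5.8234 ≈ 1.36 m/s.
So the cart is moving at 1.36 m/s toward the emitter.

1.36 m/s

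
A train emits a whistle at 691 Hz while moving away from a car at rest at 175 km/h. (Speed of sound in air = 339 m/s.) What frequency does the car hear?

604 Hz

175 km/h = 48.61 m/s.
Moving source, stationary observer: f' = f · v/(v + v_s) since the source is receding.
f' = 691 × 339/(339 + 48.61) = 691 × 339/387.6 ≈ 604 Hz.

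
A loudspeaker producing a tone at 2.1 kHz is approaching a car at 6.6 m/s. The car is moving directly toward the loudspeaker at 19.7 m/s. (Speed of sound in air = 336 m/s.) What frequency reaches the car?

2.27 kHz

Both move, so f' = f · (v + v_o)/(v − v_s).
f' = 2.1 × (336 + 19.7)/(336 − 6.6) = 2.1 × 355.7/329.4 ≈ 2.27 kHz.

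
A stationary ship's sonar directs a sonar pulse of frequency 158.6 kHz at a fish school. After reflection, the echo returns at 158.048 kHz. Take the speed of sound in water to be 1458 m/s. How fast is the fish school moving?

2.54 m/s

Double Doppler shift off a moving reflector: f₂ = f₀ · (v + u)/(v − u) (u > 0 toward emitter).
Rearranging, u = v · (f₂ − f₀)/(f₂ + f₀) = 1458 × -0.552/316.648 ≈ -2.54 m/s.
So the fish school is moving at 2.54 m/s away from the emitter.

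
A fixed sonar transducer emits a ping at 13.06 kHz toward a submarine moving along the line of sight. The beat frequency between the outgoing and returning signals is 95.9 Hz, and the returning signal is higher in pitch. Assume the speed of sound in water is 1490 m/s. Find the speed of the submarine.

5.5 m/s

Double Doppler shift off a moving reflector: f₂ = f₀ · (v + u)/(v − u) (u > 0 toward emitter).
Returning signal is higher, so f₂ = f₀ + Δf = 13060 + 95.9 = 13155.9 Hz.
Rearranging, u = v · (f₂ − f₀)/(f₂ + f₀) = 1490 × 95.9/26215.9 ≈ 5.5 m/s.
So the submarine is moving at 5.5 m/s toward the emitter.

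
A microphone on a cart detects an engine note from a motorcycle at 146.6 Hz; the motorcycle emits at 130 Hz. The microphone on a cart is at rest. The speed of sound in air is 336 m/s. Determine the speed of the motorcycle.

38 m/s

f' > f, so the motorcycle is approaching.
f' = f · v/(v − v_s) ⇒ v_s = v · |1 − f/f'|.
v_s = 336 × |1 − 130/146.6| = 336 × 0.1132 ≈ 38 m/s.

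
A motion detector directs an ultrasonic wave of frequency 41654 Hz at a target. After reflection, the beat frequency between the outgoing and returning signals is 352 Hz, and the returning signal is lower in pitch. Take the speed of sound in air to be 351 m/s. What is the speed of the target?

1.49 m/s

Double Doppler shift off a moving reflector: f₂ = f₀ · (v + u)/(v − u) (u > 0 toward emitter).
Returning signal is lower, so f₂ = f₀ − Δf = 41654 − 352 = 41302 Hz.
Rearranging, u = v · (f₂ − f₀)/(f₂ + f₀) = 351 × -352/82956 ≈ -1.49 m/s.
So the target is moving at 1.49 m/s away from the emitter.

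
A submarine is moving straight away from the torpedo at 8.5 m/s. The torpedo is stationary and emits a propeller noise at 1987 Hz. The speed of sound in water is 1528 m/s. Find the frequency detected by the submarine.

Only the observer moves, away from the source, so f' = f · (v − v_o)/v.
f' = 1987 × (1528 − 8.5)/1528 = 1987 × 1519.5/1528 ≈ 1976 Hz.

1976 Hz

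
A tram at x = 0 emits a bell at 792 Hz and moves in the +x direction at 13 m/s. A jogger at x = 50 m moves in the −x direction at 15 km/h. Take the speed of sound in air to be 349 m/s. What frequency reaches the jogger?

832 Hz

15 km/h = 4.167 m/s.
The observer lies on the +x side, so the source is heading toward the observer and the observer is heading toward the source.
General Doppler shift: f' = f · (v + v_o)/(v − v_s).
f' = 792 × (349 + 4.167)/(349 − 13) = 792 × 353.17/336 ≈ 832 Hz.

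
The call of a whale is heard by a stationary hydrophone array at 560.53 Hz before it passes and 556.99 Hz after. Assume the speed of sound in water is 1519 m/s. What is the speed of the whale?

f₁/f₂ = (v + v_s)/(v − v_s), so v_s = v · (f₁ − f₂)/(f₁ + f₂).
v_s = 1519 × (560.53 − 556.99)/(560.53 + 556.99) = 1519 × 3.54/1117.52 ≈ 4.8 m/s.

4.8 m/s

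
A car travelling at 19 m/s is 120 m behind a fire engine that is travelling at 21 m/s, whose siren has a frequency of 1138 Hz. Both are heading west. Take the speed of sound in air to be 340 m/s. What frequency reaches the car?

1132 Hz

The car is behind, so the fire engine is moving away from it while the car is moving toward the fire engine.
General Doppler shift: f' = f · (v + v_o)/(v + v_s).
f' = 1138 × (340 + 19)/(340 + 21) = 1138 × 359/361 ≈ 1132 Hz.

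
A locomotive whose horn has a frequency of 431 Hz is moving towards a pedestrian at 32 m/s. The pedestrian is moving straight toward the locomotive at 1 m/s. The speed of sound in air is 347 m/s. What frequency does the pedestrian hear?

476 Hz

With source approaching and observer approaching, f' = f · (v + v_o)/(v − v_s).
f' = 431 × (347 + 1)/(347 − 32) = 431 × 348/315 ≈ 476 Hz.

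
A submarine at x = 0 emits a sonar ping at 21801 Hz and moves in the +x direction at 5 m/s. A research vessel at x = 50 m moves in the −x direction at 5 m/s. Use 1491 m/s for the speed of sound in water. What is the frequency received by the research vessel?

The observer lies on the +x side, so the source is heading toward the observer and the observer is heading toward the source.
With source approaching and observer approaching, f' = f · (v + v_o)/(v − v_s).
f' = 21801 × (1491 + 5)/(1491 − 5) = 21801 × 1496/1486 ≈ 21948 Hz.

21948 Hz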